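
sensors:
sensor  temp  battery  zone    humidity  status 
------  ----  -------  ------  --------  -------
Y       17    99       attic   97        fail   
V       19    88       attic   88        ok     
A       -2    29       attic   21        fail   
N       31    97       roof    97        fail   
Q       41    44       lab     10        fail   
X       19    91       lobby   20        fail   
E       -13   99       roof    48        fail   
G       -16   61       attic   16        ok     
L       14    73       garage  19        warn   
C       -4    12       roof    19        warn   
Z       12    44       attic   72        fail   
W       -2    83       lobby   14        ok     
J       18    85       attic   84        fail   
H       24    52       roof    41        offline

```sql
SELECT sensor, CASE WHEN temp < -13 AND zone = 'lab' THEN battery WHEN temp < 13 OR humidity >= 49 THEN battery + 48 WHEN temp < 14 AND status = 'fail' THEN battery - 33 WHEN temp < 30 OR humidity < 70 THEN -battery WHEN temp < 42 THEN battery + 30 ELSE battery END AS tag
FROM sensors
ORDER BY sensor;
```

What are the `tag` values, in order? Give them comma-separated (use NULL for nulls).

77, 60, 147, 109, -52, 133, -73, 145, -44, 136, 131, -91, 147, 92

sensor=A: temp < 13 OR humidity >= 49 → 77
sensor=C: temp < 13 OR humidity >= 49 → 60
sensor=E: temp < 13 OR humidity >= 49 → 147
sensor=G: temp < 13 OR humidity >= 49 → 109
sensor=H: temp < 30 OR humidity < 70 → -52
sensor=J: temp < 13 OR humidity >= 49 → 133
sensor=L: temp < 30 OR humidity < 70 → -73
sensor=N: temp < 13 OR humidity >= 49 → 145
sensor=Q: temp < 30 OR humidity < 70 → -44
sensor=V: temp < 13 OR humidity >= 49 → 136
sensor=W: temp < 13 OR humidity >= 49 → 131
sensor=X: temp < 30 OR humidity < 70 → -91
sensor=Y: temp < 13 OR humidity >= 49 → 147
sensor=Z: temp < 13 OR humidity >= 49 → 92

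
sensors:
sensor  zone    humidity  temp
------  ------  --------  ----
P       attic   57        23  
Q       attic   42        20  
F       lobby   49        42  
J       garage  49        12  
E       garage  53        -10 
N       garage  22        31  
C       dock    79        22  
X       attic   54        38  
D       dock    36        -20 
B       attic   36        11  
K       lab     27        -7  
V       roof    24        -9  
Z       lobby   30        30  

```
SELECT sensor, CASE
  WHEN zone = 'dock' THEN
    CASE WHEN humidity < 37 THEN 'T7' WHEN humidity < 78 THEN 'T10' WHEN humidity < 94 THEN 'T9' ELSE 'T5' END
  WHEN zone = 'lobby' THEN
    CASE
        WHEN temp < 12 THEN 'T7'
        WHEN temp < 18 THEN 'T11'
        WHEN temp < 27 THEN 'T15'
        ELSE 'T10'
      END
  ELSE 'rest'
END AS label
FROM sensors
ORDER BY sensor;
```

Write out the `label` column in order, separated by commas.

sensor=B: zone='attic' → outer ELSE → rest
sensor=C: zone='dock' → inner[humidity < 94] → T9
sensor=D: zone='dock' → inner[humidity < 37] → T7
sensor=E: zone='garage' → outer ELSE → rest
sensor=F: zone='lobby' → inner[ELSE] → T10
sensor=J: zone='garage' → outer ELSE → rest
sensor=K: zone='lab' → outer ELSE → rest
sensor=N: zone='garage' → outer ELSE → rest
sensor=P: zone='attic' → outer ELSE → rest
sensor=Q: zone='attic' → outer ELSE → rest
sensor=V: zone='roof' → outer ELSE → rest
sensor=X: zone='attic' → outer ELSE → rest
sensor=Z: zone='lobby' → inner[ELSE] → T10

rest, T9, T7, rest, T10, rest, rest, rest, rest, rest, rest, rest, T10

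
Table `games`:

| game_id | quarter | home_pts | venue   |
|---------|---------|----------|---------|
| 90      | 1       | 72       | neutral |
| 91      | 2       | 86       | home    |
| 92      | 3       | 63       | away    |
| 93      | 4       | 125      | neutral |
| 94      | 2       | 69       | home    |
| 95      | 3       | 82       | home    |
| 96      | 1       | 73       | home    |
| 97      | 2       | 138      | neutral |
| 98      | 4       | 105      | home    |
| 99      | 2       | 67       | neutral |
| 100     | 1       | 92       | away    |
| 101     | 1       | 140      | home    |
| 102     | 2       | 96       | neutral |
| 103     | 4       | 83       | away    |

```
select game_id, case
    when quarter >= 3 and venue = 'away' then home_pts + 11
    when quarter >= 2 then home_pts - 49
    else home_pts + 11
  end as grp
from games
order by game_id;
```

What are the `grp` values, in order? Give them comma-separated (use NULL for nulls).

83, 37, 74, 76, 20, 33, 84, 89, 56, 18, 103, 151, 47, 94

game_id=90: ELSE → 83
game_id=91: quarter >= 2 → 37
game_id=92: quarter >= 3 and venue = 'away' → 74
game_id=93: quarter >= 2 → 76
game_id=94: quarter >= 2 → 20
game_id=95: quarter >= 2 → 33
game_id=96: ELSE → 84
game_id=97: quarter >= 2 → 89
game_id=98: quarter >= 2 → 56
game_id=99: quarter >= 2 → 18
game_id=100: ELSE → 103
game_id=101: ELSE → 151
game_id=102: quarter >= 2 → 47
game_id=103: quarter >= 3 and venue = 'away' → 94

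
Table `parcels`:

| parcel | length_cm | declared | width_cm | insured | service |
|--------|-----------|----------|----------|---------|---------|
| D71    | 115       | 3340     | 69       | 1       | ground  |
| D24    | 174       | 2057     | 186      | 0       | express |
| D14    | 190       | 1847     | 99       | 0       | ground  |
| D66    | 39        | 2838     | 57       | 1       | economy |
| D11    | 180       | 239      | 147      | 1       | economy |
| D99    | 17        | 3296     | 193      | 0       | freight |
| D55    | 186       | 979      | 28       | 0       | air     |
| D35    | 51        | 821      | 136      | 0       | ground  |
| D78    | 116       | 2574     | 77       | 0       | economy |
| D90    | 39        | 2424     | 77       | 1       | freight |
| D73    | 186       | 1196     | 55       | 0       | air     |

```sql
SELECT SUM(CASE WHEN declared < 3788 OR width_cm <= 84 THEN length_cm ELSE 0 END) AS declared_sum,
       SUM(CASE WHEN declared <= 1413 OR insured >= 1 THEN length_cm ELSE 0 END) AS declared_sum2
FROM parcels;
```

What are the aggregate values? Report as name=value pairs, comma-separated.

[declared_sum: declared < 3788 OR width_cm <= 84]
parcel=D71: ✓ → 115
parcel=D24: ✓ → 174
parcel=D14: ✓ → 190
parcel=D66: ✓ → 39
parcel=D11: ✓ → 180
parcel=D99: ✓ → 17
parcel=D55: ✓ → 186
parcel=D35: ✓ → 51
parcel=D78: ✓ → 116
parcel=D90: ✓ → 39
parcel=D73: ✓ → 186
declared_sum = 115 + 174 + 190 + 39 + 180 + 17 + 186 + 51 + 116 + 39 + 186 = 1293
—
[declared_sum2: declared <= 1413 OR insured >= 1]
parcel=D71: ✓ → 115
parcel=D24: ✗
parcel=D14: ✗
parcel=D66: ✓ → 39
parcel=D11: ✓ → 180
parcel=D99: ✗
parcel=D55: ✓ → 186
parcel=D35: ✓ → 51
parcel=D78: ✗
parcel=D90: ✓ → 39
parcel=D73: ✓ → 186
declared_sum2 = 115 + 39 + 180 + 186 + 51 + 39 + 186 = 796

declared_sum=1293, declared_sum2=796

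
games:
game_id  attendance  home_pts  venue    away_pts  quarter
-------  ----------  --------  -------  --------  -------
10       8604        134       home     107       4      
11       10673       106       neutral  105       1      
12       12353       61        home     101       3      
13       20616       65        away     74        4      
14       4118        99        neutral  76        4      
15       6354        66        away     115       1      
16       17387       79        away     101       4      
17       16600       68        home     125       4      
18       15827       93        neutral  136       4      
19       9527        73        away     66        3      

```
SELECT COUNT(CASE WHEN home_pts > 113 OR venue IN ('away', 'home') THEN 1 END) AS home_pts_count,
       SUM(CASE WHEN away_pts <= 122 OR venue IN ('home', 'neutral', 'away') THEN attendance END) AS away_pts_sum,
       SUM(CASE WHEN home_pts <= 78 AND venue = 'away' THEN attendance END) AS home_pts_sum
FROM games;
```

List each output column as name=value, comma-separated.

home_pts_count=7, away_pts_sum=122059, home_pts_sum=36497

[home_pts_count: home_pts > 113 OR venue IN ('away', 'home')]
game_id=10: ✓ → 1
game_id=11: ✗
game_id=12: ✓ → 1
game_id=13: ✓ → 1
game_id=14: ✗
game_id=15: ✓ → 1
game_id=16: ✓ → 1
game_id=17: ✓ → 1
game_id=18: ✗
game_id=19: ✓ → 1
home_pts_count = COUNT(1, 1, 1, 1, 1, 1, 1) = 7
—
[away_pts_sum: away_pts <= 122 OR venue IN ('home', 'neutral', 'away')]
game_id=10: ✓ → 8604
game_id=11: ✓ → 10673
game_id=12: ✓ → 12353
game_id=13: ✓ → 20616
game_id=14: ✓ → 4118
game_id=15: ✓ → 6354
game_id=16: ✓ → 17387
game_id=17: ✓ → 16600
game_id=18: ✓ → 15827
game_id=19: ✓ → 9527
away_pts_sum = 8604 + 10673 + 12353 + 20616 + 4118 + 6354 + 17387 + 16600 + 15827 + 9527 = 122059
—
[home_pts_sum: home_pts <= 78 AND venue = 'away']
game_id=10: ✗
game_id=11: ✗
game_id=12: ✗
game_id=13: ✓ → 20616
game_id=14: ✗
game_id=15: ✓ → 6354
game_id=16: ✗
game_id=17: ✗
game_id=18: ✗
game_id=19: ✓ → 9527
home_pts_sum = 20616 + 6354 + 9527 = 36497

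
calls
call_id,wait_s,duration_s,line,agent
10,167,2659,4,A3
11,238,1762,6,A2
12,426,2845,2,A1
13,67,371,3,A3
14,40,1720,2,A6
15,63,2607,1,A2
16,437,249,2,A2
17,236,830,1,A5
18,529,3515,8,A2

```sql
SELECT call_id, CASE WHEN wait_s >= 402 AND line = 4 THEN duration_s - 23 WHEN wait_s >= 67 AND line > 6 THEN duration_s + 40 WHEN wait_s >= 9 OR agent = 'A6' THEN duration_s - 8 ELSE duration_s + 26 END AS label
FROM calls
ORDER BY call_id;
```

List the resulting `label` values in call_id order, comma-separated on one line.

call_id=10: wait_s >= 9 OR agent = 'A6' → 2651
call_id=11: wait_s >= 9 OR agent = 'A6' → 1754
call_id=12: wait_s >= 9 OR agent = 'A6' → 2837
call_id=13: wait_s >= 9 OR agent = 'A6' → 363
call_id=14: wait_s >= 9 OR agent = 'A6' → 1712
call_id=15: wait_s >= 9 OR agent = 'A6' → 2599
call_id=16: wait_s >= 9 OR agent = 'A6' → 241
call_id=17: wait_s >= 9 OR agent = 'A6' → 822
call_id=18: wait_s >= 67 AND line > 6 → 3555

2651, 1754, 2837, 363, 1712, 2599, 241, 822, 3555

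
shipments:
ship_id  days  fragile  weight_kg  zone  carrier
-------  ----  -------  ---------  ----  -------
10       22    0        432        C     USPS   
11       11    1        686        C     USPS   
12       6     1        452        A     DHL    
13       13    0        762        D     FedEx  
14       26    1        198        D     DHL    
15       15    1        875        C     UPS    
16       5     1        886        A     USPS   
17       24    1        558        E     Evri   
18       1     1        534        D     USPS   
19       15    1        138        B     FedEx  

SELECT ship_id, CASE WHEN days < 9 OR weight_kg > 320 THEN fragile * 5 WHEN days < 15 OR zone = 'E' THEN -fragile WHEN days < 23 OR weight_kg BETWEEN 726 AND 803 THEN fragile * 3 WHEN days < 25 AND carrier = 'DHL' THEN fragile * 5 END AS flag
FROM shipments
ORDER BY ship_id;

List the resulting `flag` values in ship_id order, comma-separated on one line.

0, 5, 5, 0, NULL, 5, 5, 5, 5, 3

ship_id=10: days < 9 OR weight_kg > 320 → 0
ship_id=11: days < 9 OR weight_kg > 320 → 5
ship_id=12: days < 9 OR weight_kg > 320 → 5
ship_id=13: days < 9 OR weight_kg > 320 → 0
ship_id=14: (no match → NULL) → NULL
ship_id=15: days < 9 OR weight_kg > 320 → 5
ship_id=16: days < 9 OR weight_kg > 320 → 5
ship_id=17: days < 9 OR weight_kg > 320 → 5
ship_id=18: days < 9 OR weight_kg > 320 → 5
ship_id=19: days < 23 OR weight_kg BETWEEN 726 AND 803 → 3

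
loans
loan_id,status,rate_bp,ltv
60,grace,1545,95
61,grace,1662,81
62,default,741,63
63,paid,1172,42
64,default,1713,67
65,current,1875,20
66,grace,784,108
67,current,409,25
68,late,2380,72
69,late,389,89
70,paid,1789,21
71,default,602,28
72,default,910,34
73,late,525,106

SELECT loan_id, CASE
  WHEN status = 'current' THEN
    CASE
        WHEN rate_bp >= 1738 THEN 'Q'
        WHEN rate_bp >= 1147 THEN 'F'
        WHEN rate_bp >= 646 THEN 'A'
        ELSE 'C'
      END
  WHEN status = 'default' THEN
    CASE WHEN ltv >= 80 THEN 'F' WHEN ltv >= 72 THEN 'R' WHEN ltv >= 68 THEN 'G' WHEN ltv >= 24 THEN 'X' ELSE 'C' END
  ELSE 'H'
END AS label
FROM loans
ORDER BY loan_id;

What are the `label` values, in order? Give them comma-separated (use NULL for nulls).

loan_id=60: status='grace' → outer ELSE → H
loan_id=61: status='grace' → outer ELSE → H
loan_id=62: status='default' → inner[ltv >= 24] → X
loan_id=63: status='paid' → outer ELSE → H
loan_id=64: status='default' → inner[ltv >= 24] → X
loan_id=65: status='current' → inner[rate_bp >= 1738] → Q
loan_id=66: status='grace' → outer ELSE → H
loan_id=67: status='current' → inner[ELSE] → C
loan_id=68: status='late' → outer ELSE → H
loan_id=69: status='late' → outer ELSE → H
loan_id=70: status='paid' → outer ELSE → H
loan_id=71: status='default' → inner[ltv >= 24] → X
loan_id=72: status='default' → inner[ltv >= 24] → X
loan_id=73: status='late' → outer ELSE → H

H, H, X, H, X, Q, H, C, H, H, H, X, X, H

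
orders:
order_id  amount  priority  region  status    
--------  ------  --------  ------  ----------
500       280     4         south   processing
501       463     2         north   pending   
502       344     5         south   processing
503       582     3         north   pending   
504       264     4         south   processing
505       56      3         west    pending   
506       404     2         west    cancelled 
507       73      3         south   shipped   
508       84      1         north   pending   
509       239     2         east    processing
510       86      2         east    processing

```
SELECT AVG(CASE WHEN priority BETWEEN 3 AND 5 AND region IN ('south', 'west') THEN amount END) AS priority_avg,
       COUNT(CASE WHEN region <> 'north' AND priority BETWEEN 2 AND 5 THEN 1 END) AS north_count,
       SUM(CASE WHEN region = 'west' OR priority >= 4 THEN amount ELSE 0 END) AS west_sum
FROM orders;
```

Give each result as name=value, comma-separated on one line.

priority_avg=203.4, north_count=8, west_sum=1348

[priority_avg: priority BETWEEN 3 AND 5 AND region IN ('south', 'west')]
order_id=500: ✓ → 280
order_id=501: ✗
order_id=502: ✓ → 344
order_id=503: ✗
order_id=504: ✓ → 264
order_id=505: ✓ → 56
order_id=506: ✗
order_id=507: ✓ → 73
order_id=508: ✗
order_id=509: ✗
order_id=510: ✗
priority_avg = (280 + 344 + 264 + 56 + 73) / 5 = 203.4
—
[north_count: region <> 'north' AND priority BETWEEN 2 AND 5]
order_id=500: ✓ → 1
order_id=501: ✗
order_id=502: ✓ → 1
order_id=503: ✗
order_id=504: ✓ → 1
order_id=505: ✓ → 1
order_id=506: ✓ → 1
order_id=507: ✓ → 1
order_id=508: ✗
order_id=509: ✓ → 1
order_id=510: ✓ → 1
north_count = COUNT(1, 1, 1, 1, 1, 1, 1, 1) = 8
—
[west_sum: region = 'west' OR priority >= 4]
order_id=500: ✓ → 280
order_id=501: ✗
order_id=502: ✓ → 344
order_id=503: ✗
order_id=504: ✓ → 264
order_id=505: ✓ → 56
order_id=506: ✓ → 404
order_id=507: ✗
order_id=508: ✗
order_id=509: ✗
order_id=510: ✗
west_sum = 280 + 344 + 264 + 56 + 404 = 1348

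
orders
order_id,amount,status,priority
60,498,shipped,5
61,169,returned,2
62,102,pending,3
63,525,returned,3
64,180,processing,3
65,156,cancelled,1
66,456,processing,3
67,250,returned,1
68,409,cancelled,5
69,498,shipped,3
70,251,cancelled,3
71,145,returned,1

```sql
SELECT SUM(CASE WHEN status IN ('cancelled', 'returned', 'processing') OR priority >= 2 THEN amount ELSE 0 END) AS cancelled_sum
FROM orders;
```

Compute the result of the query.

3639

order_id=60: ✓ → 498
order_id=61: ✓ → 169
order_id=62: ✓ → 102
order_id=63: ✓ → 525
order_id=64: ✓ → 180
order_id=65: ✓ → 156
order_id=66: ✓ → 456
order_id=67: ✓ → 250
order_id=68: ✓ → 409
order_id=69: ✓ → 498
order_id=70: ✓ → 251
order_id=71: ✓ → 145
cancelled_sum = 498 + 169 + 102 + 525 + 180 + 156 + 456 + 250 + 409 + 498 + 251 + 145 = 3639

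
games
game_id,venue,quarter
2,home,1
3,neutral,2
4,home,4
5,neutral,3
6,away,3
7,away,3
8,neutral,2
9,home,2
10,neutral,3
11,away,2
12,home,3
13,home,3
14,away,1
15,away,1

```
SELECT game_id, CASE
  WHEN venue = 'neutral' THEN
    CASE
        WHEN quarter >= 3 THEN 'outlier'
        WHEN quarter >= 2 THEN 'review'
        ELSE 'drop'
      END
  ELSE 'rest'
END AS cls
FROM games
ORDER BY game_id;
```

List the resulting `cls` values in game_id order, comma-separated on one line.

game_id=2: venue='home' → outer ELSE → rest
game_id=3: venue='neutral' → inner[quarter >= 2] → review
game_id=4: venue='home' → outer ELSE → rest
game_id=5: venue='neutral' → inner[quarter >= 3] → outlier
game_id=6: venue='away' → outer ELSE → rest
game_id=7: venue='away' → outer ELSE → rest
game_id=8: venue='neutral' → inner[quarter >= 2] → review
game_id=9: venue='home' → outer ELSE → rest
game_id=10: venue='neutral' → inner[quarter >= 3] → outlier
game_id=11: venue='away' → outer ELSE → rest
game_id=12: venue='home' → outer ELSE → rest
game_id=13: venue='home' → outer ELSE → rest
game_id=14: venue='away' → outer ELSE → rest
game_id=15: venue='away' → outer ELSE → rest

rest, review, rest, outlier, rest, rest, review, rest, outlier, rest, rest, rest, rest, rest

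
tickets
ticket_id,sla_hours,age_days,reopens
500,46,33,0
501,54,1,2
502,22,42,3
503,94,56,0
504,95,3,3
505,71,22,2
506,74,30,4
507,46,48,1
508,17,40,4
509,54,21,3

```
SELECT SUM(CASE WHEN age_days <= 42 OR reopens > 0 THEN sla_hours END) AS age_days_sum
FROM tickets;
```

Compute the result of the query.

479

ticket_id=500: ✓ → 46
ticket_id=501: ✓ → 54
ticket_id=502: ✓ → 22
ticket_id=503: ✗
ticket_id=504: ✓ → 95
ticket_id=505: ✓ → 71
ticket_id=506: ✓ → 74
ticket_id=507: ✓ → 46
ticket_id=508: ✓ → 17
ticket_id=509: ✓ → 54
age_days_sum = 46 + 54 + 22 + 95 + 71 + 74 + 46 + 17 + 54 = 479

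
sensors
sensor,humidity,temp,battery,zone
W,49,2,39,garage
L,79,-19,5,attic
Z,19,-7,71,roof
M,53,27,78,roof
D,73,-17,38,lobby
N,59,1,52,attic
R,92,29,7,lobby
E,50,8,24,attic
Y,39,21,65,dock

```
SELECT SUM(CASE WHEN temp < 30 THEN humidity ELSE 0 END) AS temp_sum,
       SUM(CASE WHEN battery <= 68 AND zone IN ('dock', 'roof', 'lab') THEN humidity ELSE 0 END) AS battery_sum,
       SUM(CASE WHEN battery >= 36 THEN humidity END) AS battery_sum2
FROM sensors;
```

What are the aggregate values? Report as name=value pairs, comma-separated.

[temp_sum: temp < 30]
sensor=W: ✓ → 49
sensor=L: ✓ → 79
sensor=Z: ✓ → 19
sensor=M: ✓ → 53
sensor=D: ✓ → 73
sensor=N: ✓ → 59
sensor=R: ✓ → 92
sensor=E: ✓ → 50
sensor=Y: ✓ → 39
temp_sum = 49 + 79 + 19 + 53 + 73 + 59 + 92 + 50 + 39 = 513
—
[battery_sum: battery <= 68 AND zone IN ('dock', 'roof', 'lab')]
sensor=W: ✗
sensor=L: ✗
sensor=Z: ✗
sensor=M: ✗
sensor=D: ✗
sensor=N: ✗
sensor=R: ✗
sensor=E: ✗
sensor=Y: ✓ → 39
battery_sum = 39
—
[battery_sum2: battery >= 36]
sensor=W: ✓ → 49
sensor=L: ✗
sensor=Z: ✓ → 19
sensor=M: ✓ → 53
sensor=D: ✓ → 73
sensor=N: ✓ → 59
sensor=R: ✗
sensor=E: ✗
sensor=Y: ✓ → 39
battery_sum2 = 49 + 19 + 53 + 73 + 59 + 39 = 292

temp_sum=513, battery_sum=39, battery_sum2=292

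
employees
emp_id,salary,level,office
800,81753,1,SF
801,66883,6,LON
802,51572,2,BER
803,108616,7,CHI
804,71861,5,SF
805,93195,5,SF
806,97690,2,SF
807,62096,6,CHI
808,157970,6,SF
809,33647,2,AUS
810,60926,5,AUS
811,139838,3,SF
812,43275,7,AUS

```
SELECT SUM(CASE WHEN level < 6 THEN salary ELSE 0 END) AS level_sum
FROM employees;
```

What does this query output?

emp_id=800: ✓ → 81753
emp_id=801: ✗
emp_id=802: ✓ → 51572
emp_id=803: ✗
emp_id=804: ✓ → 71861
emp_id=805: ✓ → 93195
emp_id=806: ✓ → 97690
emp_id=807: ✗
emp_id=808: ✗
emp_id=809: ✓ → 33647
emp_id=810: ✓ → 60926
emp_id=811: ✓ → 139838
emp_id=812: ✗
level_sum = 81753 + 51572 + 71861 + 93195 + 97690 + 33647 + 60926 + 139838 = 630482

630482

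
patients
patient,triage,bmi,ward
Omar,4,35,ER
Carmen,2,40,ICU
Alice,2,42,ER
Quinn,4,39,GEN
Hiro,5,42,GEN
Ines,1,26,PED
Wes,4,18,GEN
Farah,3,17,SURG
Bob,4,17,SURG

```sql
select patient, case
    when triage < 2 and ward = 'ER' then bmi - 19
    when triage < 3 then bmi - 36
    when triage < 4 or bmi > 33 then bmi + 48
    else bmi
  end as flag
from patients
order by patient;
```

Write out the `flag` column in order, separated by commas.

patient=Alice: triage < 3 → 6
patient=Bob: ELSE → 17
patient=Carmen: triage < 3 → 4
patient=Farah: triage < 4 or bmi > 33 → 65
patient=Hiro: triage < 4 or bmi > 33 → 90
patient=Ines: triage < 3 → -10
patient=Omar: triage < 4 or bmi > 33 → 83
patient=Quinn: triage < 4 or bmi > 33 → 87
patient=Wes: ELSE → 18

6, 17, 4, 65, 90, -10, 83, 87, 18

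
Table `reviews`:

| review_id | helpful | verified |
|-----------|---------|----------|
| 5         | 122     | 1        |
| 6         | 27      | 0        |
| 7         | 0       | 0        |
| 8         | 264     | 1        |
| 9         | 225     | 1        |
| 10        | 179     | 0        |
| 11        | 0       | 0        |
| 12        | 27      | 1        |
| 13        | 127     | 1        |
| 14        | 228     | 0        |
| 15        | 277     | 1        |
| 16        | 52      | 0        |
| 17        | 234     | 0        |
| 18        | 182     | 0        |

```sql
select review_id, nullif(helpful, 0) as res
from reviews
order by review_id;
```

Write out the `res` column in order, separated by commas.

review_id=5: helpful=122 vs 0: differ → 122
review_id=6: helpful=27 vs 0: differ → 27
review_id=7: helpful=0 vs 0: equal → NULL
review_id=8: helpful=264 vs 0: differ → 264
review_id=9: helpful=225 vs 0: differ → 225
review_id=10: helpful=179 vs 0: differ → 179
review_id=11: helpful=0 vs 0: equal → NULL
review_id=12: helpful=27 vs 0: differ → 27
review_id=13: helpful=127 vs 0: differ → 127
review_id=14: helpful=228 vs 0: differ → 228
review_id=15: helpful=277 vs 0: differ → 277
review_id=16: helpful=52 vs 0: differ → 52
review_id=17: helpful=234 vs 0: differ → 234
review_id=18: helpful=182 vs 0: differ → 182

122, 27, NULL, 264, 225, 179, NULL, 27, 127, 228, 277, 52, 234, 182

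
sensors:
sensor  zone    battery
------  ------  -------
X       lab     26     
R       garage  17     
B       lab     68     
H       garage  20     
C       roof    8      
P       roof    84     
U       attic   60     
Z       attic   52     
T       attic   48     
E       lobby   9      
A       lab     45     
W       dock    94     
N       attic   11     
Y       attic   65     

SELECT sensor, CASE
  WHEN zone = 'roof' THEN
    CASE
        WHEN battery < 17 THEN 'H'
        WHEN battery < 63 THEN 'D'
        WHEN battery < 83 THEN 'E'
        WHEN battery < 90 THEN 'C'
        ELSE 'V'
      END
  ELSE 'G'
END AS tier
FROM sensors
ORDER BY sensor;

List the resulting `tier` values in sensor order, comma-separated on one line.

G, G, H, G, G, G, C, G, G, G, G, G, G, G

sensor=A: zone='lab' → outer ELSE → G
sensor=B: zone='lab' → outer ELSE → G
sensor=C: zone='roof' → inner[battery < 17] → H
sensor=E: zone='lobby' → outer ELSE → G
sensor=H: zone='garage' → outer ELSE → G
sensor=N: zone='attic' → outer ELSE → G
sensor=P: zone='roof' → inner[battery < 90] → C
sensor=R: zone='garage' → outer ELSE → G
sensor=T: zone='attic' → outer ELSE → G
sensor=U: zone='attic' → outer ELSE → G
sensor=W: zone='dock' → outer ELSE → G
sensor=X: zone='lab' → outer ELSE → G
sensor=Y: zone='attic' → outer ELSE → G
sensor=Z: zone='attic' → outer ELSE → G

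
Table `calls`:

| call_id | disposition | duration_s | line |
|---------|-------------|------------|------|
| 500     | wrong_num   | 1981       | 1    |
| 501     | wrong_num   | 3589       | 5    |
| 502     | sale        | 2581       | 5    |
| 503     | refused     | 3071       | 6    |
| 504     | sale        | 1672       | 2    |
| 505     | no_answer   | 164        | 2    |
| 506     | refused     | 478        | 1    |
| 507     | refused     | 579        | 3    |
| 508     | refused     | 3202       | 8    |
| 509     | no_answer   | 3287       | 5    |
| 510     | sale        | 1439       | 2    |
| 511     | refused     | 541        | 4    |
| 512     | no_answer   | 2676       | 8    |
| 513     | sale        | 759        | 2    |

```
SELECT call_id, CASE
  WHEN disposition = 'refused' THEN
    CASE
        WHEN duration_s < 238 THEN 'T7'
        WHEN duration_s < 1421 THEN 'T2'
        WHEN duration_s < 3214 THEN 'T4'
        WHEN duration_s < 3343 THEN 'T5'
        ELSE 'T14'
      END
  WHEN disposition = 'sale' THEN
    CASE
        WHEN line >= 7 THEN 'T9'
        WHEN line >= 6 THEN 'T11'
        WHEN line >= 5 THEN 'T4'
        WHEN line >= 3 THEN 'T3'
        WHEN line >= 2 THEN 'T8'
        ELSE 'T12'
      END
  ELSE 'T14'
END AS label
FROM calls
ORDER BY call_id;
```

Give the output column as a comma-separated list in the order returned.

call_id=500: disposition='wrong_num' → outer ELSE → T14
call_id=501: disposition='wrong_num' → outer ELSE → T14
call_id=502: disposition='sale' → inner[line >= 5] → T4
call_id=503: disposition='refused' → inner[duration_s < 3214] → T4
call_id=504: disposition='sale' → inner[line >= 2] → T8
call_id=505: disposition='no_answer' → outer ELSE → T14
call_id=506: disposition='refused' → inner[duration_s < 1421] → T2
call_id=507: disposition='refused' → inner[duration_s < 1421] → T2
call_id=508: disposition='refused' → inner[duration_s < 3214] → T4
call_id=509: disposition='no_answer' → outer ELSE → T14
call_id=510: disposition='sale' → inner[line >= 2] → T8
call_id=511: disposition='refused' → inner[duration_s < 1421] → T2
call_id=512: disposition='no_answer' → outer ELSE → T14
call_id=513: disposition='sale' → inner[line >= 2] → T8

T14, T14, T4, T4, T8, T14, T2, T2, T4, T14, T8, T2, T14, T8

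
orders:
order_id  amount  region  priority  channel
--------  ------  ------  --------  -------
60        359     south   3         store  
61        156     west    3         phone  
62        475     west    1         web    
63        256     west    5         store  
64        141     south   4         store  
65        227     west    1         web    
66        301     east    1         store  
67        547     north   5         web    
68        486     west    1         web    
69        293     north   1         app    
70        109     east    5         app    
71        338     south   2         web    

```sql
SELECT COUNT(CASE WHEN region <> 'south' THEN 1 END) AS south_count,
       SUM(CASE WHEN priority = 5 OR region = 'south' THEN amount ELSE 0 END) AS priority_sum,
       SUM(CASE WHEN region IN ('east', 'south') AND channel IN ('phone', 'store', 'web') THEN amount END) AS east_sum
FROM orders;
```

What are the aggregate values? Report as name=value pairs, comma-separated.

[south_count: region <> 'south']
order_id=60: ✗
order_id=61: ✓ → 1
order_id=62: ✓ → 1
order_id=63: ✓ → 1
order_id=64: ✗
order_id=65: ✓ → 1
order_id=66: ✓ → 1
order_id=67: ✓ → 1
order_id=68: ✓ → 1
order_id=69: ✓ → 1
order_id=70: ✓ → 1
order_id=71: ✗
south_count = COUNT(1, 1, 1, 1, 1, 1, 1, 1, 1) = 9
—
[priority_sum: priority = 5 OR region = 'south']
order_id=60: ✓ → 359
order_id=61: ✗
order_id=62: ✗
order_id=63: ✓ → 256
order_id=64: ✓ → 141
order_id=65: ✗
order_id=66: ✗
order_id=67: ✓ → 547
order_id=68: ✗
order_id=69: ✗
order_id=70: ✓ → 109
order_id=71: ✓ → 338
priority_sum = 359 + 256 + 141 + 547 + 109 + 338 = 1750
—
[east_sum: region IN ('east', 'south') AND channel IN ('phone', 'store', 'web')]
order_id=60: ✓ → 359
order_id=61: ✗
order_id=62: ✗
order_id=63: ✗
order_id=64: ✓ → 141
order_id=65: ✗
order_id=66: ✓ → 301
order_id=67: ✗
order_id=68: ✗
order_id=69: ✗
order_id=70: ✗
order_id=71: ✓ → 338
east_sum = 359 + 141 + 301 + 338 = 1139

south_count=9, priority_sum=1750, east_sum=1139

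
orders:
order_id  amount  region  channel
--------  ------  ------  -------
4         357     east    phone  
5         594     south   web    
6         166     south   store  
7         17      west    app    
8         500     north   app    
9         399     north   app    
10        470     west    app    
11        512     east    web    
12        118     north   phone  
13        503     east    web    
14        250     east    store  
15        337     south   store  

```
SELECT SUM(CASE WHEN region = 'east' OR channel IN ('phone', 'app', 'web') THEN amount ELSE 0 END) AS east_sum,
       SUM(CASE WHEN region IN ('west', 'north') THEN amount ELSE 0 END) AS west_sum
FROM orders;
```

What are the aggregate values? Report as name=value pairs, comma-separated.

east_sum=3720, west_sum=1504

[east_sum: region = 'east' OR channel IN ('phone', 'app', 'web')]
order_id=4: ✓ → 357
order_id=5: ✓ → 594
order_id=6: ✗
order_id=7: ✓ → 17
order_id=8: ✓ → 500
order_id=9: ✓ → 399
order_id=10: ✓ → 470
order_id=11: ✓ → 512
order_id=12: ✓ → 118
order_id=13: ✓ → 503
order_id=14: ✓ → 250
order_id=15: ✗
east_sum = 357 + 594 + 17 + 500 + 399 + 470 + 512 + 118 + 503 + 250 = 3720
—
[west_sum: region IN ('west', 'north')]
order_id=4: ✗
order_id=5: ✗
order_id=6: ✗
order_id=7: ✓ → 17
order_id=8: ✓ → 500
order_id=9: ✓ → 399
order_id=10: ✓ → 470
order_id=11: ✗
order_id=12: ✓ → 118
order_id=13: ✗
order_id=14: ✗
order_id=15: ✗
west_sum = 17 + 500 + 399 + 470 + 118 = 1504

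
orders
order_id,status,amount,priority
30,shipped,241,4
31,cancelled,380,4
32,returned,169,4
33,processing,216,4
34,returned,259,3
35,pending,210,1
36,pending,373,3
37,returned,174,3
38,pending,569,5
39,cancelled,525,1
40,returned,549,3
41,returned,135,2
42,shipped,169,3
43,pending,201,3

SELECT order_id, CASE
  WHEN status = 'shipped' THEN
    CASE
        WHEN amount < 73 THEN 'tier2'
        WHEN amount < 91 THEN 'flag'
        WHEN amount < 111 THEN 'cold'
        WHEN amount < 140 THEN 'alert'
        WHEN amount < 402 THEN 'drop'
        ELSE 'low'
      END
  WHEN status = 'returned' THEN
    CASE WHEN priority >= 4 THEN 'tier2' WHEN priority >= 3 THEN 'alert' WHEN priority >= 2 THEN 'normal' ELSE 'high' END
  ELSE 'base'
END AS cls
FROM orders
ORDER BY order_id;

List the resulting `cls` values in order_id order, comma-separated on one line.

drop, base, tier2, base, alert, base, base, alert, base, base, alert, normal, drop, base

order_id=30: status='shipped' → inner[amount < 402] → drop
order_id=31: status='cancelled' → outer ELSE → base
order_id=32: status='returned' → inner[priority >= 4] → tier2
order_id=33: status='processing' → outer ELSE → base
order_id=34: status='returned' → inner[priority >= 3] → alert
order_id=35: status='pending' → outer ELSE → base
order_id=36: status='pending' → outer ELSE → base
order_id=37: status='returned' → inner[priority >= 3] → alert
order_id=38: status='pending' → outer ELSE → base
order_id=39: status='cancelled' → outer ELSE → base
order_id=40: status='returned' → inner[priority >= 3] → alert
order_id=41: status='returned' → inner[priority >= 2] → normal
order_id=42: status='shipped' → inner[amount < 402] → drop
order_id=43: status='pending' → outer ELSE → base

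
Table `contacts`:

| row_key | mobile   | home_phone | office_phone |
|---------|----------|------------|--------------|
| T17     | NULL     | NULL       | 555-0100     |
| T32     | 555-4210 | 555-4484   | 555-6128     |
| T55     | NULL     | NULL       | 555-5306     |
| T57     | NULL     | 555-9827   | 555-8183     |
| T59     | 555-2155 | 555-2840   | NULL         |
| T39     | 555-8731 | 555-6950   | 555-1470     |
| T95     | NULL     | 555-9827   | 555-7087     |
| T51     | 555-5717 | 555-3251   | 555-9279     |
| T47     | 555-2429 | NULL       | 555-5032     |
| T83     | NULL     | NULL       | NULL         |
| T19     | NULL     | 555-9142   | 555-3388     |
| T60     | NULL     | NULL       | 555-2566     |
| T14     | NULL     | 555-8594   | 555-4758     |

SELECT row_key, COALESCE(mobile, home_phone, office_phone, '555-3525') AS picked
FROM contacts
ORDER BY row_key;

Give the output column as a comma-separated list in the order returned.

row_key=T14: mobile=NULL, home_phone=555-8594 → 555-8594
row_key=T17: mobile=NULL, home_phone=NULL, office_phone=555-0100 → 555-0100
row_key=T19: mobile=NULL, home_phone=555-9142 → 555-9142
row_key=T32: mobile=555-4210 → 555-4210
row_key=T39: mobile=555-8731 → 555-8731
row_key=T47: mobile=555-2429 → 555-2429
row_key=T51: mobile=555-5717 → 555-5717
row_key=T55: mobile=NULL, home_phone=NULL, office_phone=555-5306 → 555-5306
row_key=T57: mobile=NULL, home_phone=555-9827 → 555-9827
row_key=T59: mobile=555-2155 → 555-2155
row_key=T60: mobile=NULL, home_phone=NULL, office_phone=555-2566 → 555-2566
row_key=T83: mobile=NULL, home_phone=NULL, office_phone=NULL, → literal 555-3525 → 555-3525
row_key=T95: mobile=NULL, home_phone=555-9827 → 555-9827

555-8594, 555-0100, 555-9142, 555-4210, 555-8731, 555-2429, 555-5717, 555-5306, 555-9827, 555-2155, 555-2566, 555-3525, 555-9827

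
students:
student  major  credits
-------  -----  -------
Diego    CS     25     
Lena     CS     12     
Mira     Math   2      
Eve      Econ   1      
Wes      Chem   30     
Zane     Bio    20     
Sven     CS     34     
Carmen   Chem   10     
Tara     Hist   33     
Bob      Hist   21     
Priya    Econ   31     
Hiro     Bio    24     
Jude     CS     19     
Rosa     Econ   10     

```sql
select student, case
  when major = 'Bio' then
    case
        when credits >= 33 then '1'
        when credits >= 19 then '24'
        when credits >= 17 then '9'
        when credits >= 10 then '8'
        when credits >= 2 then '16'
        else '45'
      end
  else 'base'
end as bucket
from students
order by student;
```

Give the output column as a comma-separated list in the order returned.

student=Bob: major='Hist' → outer ELSE → base
student=Carmen: major='Chem' → outer ELSE → base
student=Diego: major='CS' → outer ELSE → base
student=Eve: major='Econ' → outer ELSE → base
student=Hiro: major='Bio' → inner[credits >= 19] → 24
student=Jude: major='CS' → outer ELSE → base
student=Lena: major='CS' → outer ELSE → base
student=Mira: major='Math' → outer ELSE → base
student=Priya: major='Econ' → outer ELSE → base
student=Rosa: major='Econ' → outer ELSE → base
student=Sven: major='CS' → outer ELSE → base
student=Tara: major='Hist' → outer ELSE → base
student=Wes: major='Chem' → outer ELSE → base
student=Zane: major='Bio' → inner[credits >= 19] → 24

base, base, base, base, 24, base, base, base, base, base, base, base, base, 24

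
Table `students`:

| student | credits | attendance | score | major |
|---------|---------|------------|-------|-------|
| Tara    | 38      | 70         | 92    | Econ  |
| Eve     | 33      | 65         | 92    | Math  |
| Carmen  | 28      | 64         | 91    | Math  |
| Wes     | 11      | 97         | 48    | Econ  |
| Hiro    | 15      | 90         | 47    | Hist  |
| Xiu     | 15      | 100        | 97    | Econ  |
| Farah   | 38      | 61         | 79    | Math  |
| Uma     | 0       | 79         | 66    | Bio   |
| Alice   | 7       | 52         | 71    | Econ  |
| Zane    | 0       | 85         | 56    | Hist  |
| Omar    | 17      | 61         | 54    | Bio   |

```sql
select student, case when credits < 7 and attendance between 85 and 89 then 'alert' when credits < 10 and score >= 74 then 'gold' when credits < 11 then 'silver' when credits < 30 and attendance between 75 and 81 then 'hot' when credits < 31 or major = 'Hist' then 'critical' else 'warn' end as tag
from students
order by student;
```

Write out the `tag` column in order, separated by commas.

student=Alice: credits < 11 → silver
student=Carmen: credits < 31 or major = 'Hist' → critical
student=Eve: ELSE → warn
student=Farah: ELSE → warn
student=Hiro: credits < 31 or major = 'Hist' → critical
student=Omar: credits < 31 or major = 'Hist' → critical
student=Tara: ELSE → warn
student=Uma: credits < 11 → silver
student=Wes: credits < 31 or major = 'Hist' → critical
student=Xiu: credits < 31 or major = 'Hist' → critical
student=Zane: credits < 7 and attendance between 85 and 89 → alert

silver, critical, warn, warn, critical, critical, warn, silver, critical, critical, alert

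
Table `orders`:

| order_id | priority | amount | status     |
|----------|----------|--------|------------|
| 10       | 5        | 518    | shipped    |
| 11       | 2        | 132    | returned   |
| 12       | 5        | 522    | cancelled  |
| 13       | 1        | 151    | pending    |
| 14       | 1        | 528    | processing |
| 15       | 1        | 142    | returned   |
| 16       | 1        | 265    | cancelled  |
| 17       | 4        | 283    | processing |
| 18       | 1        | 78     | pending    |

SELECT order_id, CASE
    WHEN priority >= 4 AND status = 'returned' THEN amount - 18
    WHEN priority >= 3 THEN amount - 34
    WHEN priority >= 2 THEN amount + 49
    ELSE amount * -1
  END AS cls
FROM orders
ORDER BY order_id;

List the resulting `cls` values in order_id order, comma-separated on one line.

order_id=10: priority >= 3 → 484
order_id=11: priority >= 2 → 181
order_id=12: priority >= 3 → 488
order_id=13: ELSE → -151
order_id=14: ELSE → -528
order_id=15: ELSE → -142
order_id=16: ELSE → -265
order_id=17: priority >= 3 → 249
order_id=18: ELSE → -78

484, 181, 488, -151, -528, -142, -265, 249, -78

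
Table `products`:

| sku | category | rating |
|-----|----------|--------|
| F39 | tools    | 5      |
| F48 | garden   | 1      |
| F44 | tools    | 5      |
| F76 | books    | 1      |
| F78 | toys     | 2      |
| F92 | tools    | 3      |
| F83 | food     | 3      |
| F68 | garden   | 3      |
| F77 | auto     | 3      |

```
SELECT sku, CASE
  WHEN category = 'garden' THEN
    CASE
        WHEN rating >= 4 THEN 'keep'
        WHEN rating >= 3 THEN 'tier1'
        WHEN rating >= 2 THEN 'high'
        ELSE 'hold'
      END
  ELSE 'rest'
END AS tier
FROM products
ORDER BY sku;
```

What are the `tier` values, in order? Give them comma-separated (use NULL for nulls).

sku=F39: category='tools' → outer ELSE → rest
sku=F44: category='tools' → outer ELSE → rest
sku=F48: category='garden' → inner[ELSE] → hold
sku=F68: category='garden' → inner[rating >= 3] → tier1
sku=F76: category='books' → outer ELSE → rest
sku=F77: category='auto' → outer ELSE → rest
sku=F78: category='toys' → outer ELSE → rest
sku=F83: category='food' → outer ELSE → rest
sku=F92: category='tools' → outer ELSE → rest

rest, rest, hold, tier1, rest, rest, rest, rest, rest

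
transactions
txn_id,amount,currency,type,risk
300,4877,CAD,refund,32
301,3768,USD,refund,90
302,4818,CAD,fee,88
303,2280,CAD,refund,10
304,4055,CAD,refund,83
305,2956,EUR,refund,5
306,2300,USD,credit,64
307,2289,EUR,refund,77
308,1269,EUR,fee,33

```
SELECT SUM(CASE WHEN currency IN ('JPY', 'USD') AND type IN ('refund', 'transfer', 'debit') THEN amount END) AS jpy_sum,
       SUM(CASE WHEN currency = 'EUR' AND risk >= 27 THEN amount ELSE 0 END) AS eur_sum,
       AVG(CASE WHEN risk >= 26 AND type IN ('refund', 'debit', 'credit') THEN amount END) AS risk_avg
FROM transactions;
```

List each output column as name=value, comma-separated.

jpy_sum=3768, eur_sum=3558, risk_avg=3457.8

[jpy_sum: currency IN ('JPY', 'USD') AND type IN ('refund', 'transfer', 'debit')]
txn_id=300: ✗
txn_id=301: ✓ → 3768
txn_id=302: ✗
txn_id=303: ✗
txn_id=304: ✗
txn_id=305: ✗
txn_id=306: ✗
txn_id=307: ✗
txn_id=308: ✗
jpy_sum = 3768
—
[eur_sum: currency = 'EUR' AND risk >= 27]
txn_id=300: ✗
txn_id=301: ✗
txn_id=302: ✗
txn_id=303: ✗
txn_id=304: ✗
txn_id=305: ✗
txn_id=306: ✗
txn_id=307: ✓ → 2289
txn_id=308: ✓ → 1269
eur_sum = 2289 + 1269 = 3558
—
[risk_avg: risk >= 26 AND type IN ('refund', 'debit', 'credit')]
txn_id=300: ✓ → 4877
txn_id=301: ✓ → 3768
txn_id=302: ✗
txn_id=303: ✗
txn_id=304: ✓ → 4055
txn_id=305: ✗
txn_id=306: ✓ → 2300
txn_id=307: ✓ → 2289
txn_id=308: ✗
risk_avg = (4877 + 3768 + 4055 + 2300 + 2289) / 5 = 3457.8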